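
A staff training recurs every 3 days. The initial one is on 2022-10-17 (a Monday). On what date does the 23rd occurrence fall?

2022-12-22

The 23rd occurrence is 22 intervals after the first: 22 × 3 = 66 days after 2022-10-17.
October has 31 days — 14 days to the end of October leaves 52.
November has 30 days (22 left).
22 days into December → 2022-12-22.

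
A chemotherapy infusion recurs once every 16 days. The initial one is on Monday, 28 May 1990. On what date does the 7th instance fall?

The 7th occurrence is 6 intervals after the first: 6 × 16 = 96 days after 28 May 1990.
May has 31 days — 3 days to the end of May leaves 93.
June has 30 days (63 left).
July has 31 days (32 left).
August has 31 days (1 left).
1 day into September → 1 September 1990.

1 September 1990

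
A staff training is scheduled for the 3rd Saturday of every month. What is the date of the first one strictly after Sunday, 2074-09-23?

2074-10-20

September 2074 starts on a Saturday; its first Saturday is the 1st, so the 3rd Saturday is the 15th — 2074-09-15.
That is not after 2074-09-23, so look at October 2074.
October 2074 starts on a Monday; its first Saturday is the 6th, so the 3rd Saturday is the 20th — 2074-10-20.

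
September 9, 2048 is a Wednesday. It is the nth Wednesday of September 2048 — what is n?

Day 9 falls in week ⌈9/7⌉ of the month.
Days 1–7 hold the 1st Wednesday, 8–14 the 2nd, 15–21 the 3rd, 22–28 the 4th, 29–31 the 5th.
9 is in the range for the 2nd.

2nd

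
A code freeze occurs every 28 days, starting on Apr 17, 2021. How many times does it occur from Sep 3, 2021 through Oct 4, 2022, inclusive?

Occurrences land 28·i days after Apr 17, 2021 for i = 0, 1, 2, …
Sep 3, 2021 is 139 days after the start; 139 ÷ 28 = 4 remainder 27; since the remainder is 27, round up to i = 5. First occurrence in the window: #6 on Sep 4, 2021 (5×28 = 140 days in).
Oct 4, 2022 is 535 days after the start; 535 ÷ 28 = 19 remainder 3. Last occurrence in the window: #20 on Oct 1, 2022.
Occurrences #6 through #20: 15 in total.

15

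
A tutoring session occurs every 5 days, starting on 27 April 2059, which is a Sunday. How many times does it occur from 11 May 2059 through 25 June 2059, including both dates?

Occurrences land 5·i days after 27 April 2059 for i = 0, 1, 2, …
11 May 2059 is 14 days after the start; 14 ÷ 5 = 2 remainder 4; since the remainder is 4, round up to i = 3. First occurrence in the window: #4 on 12 May 2059 (3×5 = 15 days in).
25 June 2059 is 59 days after the start; 59 ÷ 5 = 11 remainder 4. Last occurrence in the window: #12 on 21 June 2059.
Occurrences #4 through #12: 9 in total.

9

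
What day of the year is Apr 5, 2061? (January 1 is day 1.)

95

Days in months before Apr: 31 + 28 + 31 = 90.
Plus 5 days into Apr → day 95.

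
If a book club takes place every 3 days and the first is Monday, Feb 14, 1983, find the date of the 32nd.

May 18, 1983

The 32nd occurrence is 31 intervals after the first: 31 × 3 = 93 days after Feb 14, 1983.
Feb has 28 days — 14 days to the end of Feb leaves 79.
Mar has 31 days (48 left).
Apr has 30 days (18 left).
18 days into May → May 18, 1983.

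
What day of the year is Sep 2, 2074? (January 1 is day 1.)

245

Days in months before Sep: 31 + 28 + 31 + 30 + 31 + 30 + 31 + 31 = 243.
Plus 2 days into Sep → day 245.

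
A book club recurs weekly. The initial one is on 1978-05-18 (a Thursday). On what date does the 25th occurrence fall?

The 25th occurrence is 24 intervals after the first: 24 × 7 = 168 days after 1978-05-18.
May has 31 days — 13 days to the end of May leaves 155.
June has 30 days (125 left).
July has 31 days (94 left).
August has 31 days (63 left).
September has 30 days (33 left).
October has 31 days (2 left).
2 days into November → 1978-11-02.

1978-11-02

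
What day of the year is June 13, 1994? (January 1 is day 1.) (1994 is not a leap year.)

164

Days in months before June: 31 + 28 + 31 + 30 + 31 = 151.
Plus 13 days into June → day 164.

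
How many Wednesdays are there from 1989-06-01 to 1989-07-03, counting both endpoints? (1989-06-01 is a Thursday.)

1989-06-01 is a Thursday; the first Wednesday on or after it is 1989-06-07 (6 days later).
From 1989-06-07 to 1989-07-03: 23 + 3 = 26 days (rest of June, July).
26 ÷ 7 = 3 full weeks with remainder 5, so 3 more Wednesdays after the first → 4.

4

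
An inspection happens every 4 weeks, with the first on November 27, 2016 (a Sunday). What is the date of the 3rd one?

January 22, 2017

The 3rd occurrence is 2 intervals after the first: 2 × 28 = 56 days after November 27, 2016.
November has 30 days — 3 days to the end of November leaves 53.
December has 31 days (22 left).
22 days into January → January 22, 2017.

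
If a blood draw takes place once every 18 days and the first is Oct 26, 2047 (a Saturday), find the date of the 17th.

Aug 9, 2048

The 17th occurrence is 16 intervals after the first: 16 × 18 = 288 days after Oct 26, 2047.
Oct has 31 days — 5 days to the end of Oct leaves 283.
Nov has 30 days (253 left).
Dec has 31 days (222 left).
Jan has 31 days (191 left).
Feb has 29 days (162 left).
Mar has 31 days (131 left).
Apr has 30 days (101 left).
May has 31 days (70 left).
Jun has 30 days (40 left).
Jul has 31 days (9 left).
9 days into Aug → Aug 9, 2048.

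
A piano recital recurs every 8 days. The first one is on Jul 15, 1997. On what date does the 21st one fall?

Dec 22, 1997

The 21st occurrence is 20 intervals after the first: 20 × 8 = 160 days after Jul 15, 1997.
Jul has 31 days — 16 days to the end of Jul leaves 144.
Aug has 31 days (113 left).
Sep has 30 days (83 left).
Oct has 31 days (52 left).
Nov has 30 days (22 left).
22 days into Dec → Dec 22, 1997.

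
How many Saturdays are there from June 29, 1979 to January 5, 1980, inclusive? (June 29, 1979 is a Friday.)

28

June 29, 1979 is a Friday; the first Saturday on or after it is June 30, 1979 (1 day later).
From June 30, 1979 to January 5, 1980: 0 + 31 + 31 + 30 + 31 + 30 + 31 + 5 = 189 days (rest of June, July, August, September, October, November, December, January).
189 ÷ 7 = 27 full weeks with remainder 0, so 27 more Saturdays after the first → 28.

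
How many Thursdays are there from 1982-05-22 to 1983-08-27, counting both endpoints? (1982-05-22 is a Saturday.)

1982-05-22 is a Saturday; the first Thursday on or after it is 1982-05-27 (5 days later).
From 1982-05-27 to 1983-08-27: 218 + 239 = 457 days (rest of 1982, to 1983-08-27 in 1983).
457 ÷ 7 = 65 full weeks with remainder 2, so 65 more Thursdays after the first → 66.

66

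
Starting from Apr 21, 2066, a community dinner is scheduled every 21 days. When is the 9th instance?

The 9th occurrence is 8 intervals after the first: 8 × 21 = 168 days after Apr 21, 2066.
Apr has 30 days — 9 days to the end of Apr leaves 159.
May has 31 days (128 left).
Jun has 30 days (98 left).
Jul has 31 days (67 left).
Aug has 31 days (36 left).
Sep has 30 days (6 left).
6 days into Oct → Oct 6, 2066.

Oct 6, 2066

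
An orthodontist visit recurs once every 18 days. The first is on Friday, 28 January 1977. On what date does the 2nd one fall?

15 February 1977

The 2nd occurrence is 1 interval after the first: 1 × 18 = 18 days after 28 January 1977.
January has 31 days — 3 days to the end of January leaves 15.
15 days into February → 15 February 1977.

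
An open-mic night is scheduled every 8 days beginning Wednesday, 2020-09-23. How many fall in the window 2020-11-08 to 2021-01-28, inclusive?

10

Occurrences land 8·i days after 2020-09-23 for i = 0, 1, 2, …
2020-11-08 is 46 days after the start; 46 ÷ 8 = 5 remainder 6; since the remainder is 6, round up to i = 6. First occurrence in the window: #7 on 2020-11-10 (6×8 = 48 days in).
2021-01-28 is 127 days after the start; 127 ÷ 8 = 15 remainder 7. Last occurrence in the window: #16 on 2021-01-21.
Occurrences #7 through #16: 10 in total.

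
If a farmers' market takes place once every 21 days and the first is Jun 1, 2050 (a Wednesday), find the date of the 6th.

Sep 14, 2050

The 6th occurrence is 5 intervals after the first: 5 × 21 = 105 days after Jun 1, 2050.
Jun has 30 days — 29 days to the end of Jun leaves 76.
Jul has 31 days (45 left).
Aug has 31 days (14 left).
14 days into Sep → Sep 14, 2050.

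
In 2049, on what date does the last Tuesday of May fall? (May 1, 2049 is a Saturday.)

2049-05-25

May 2049 begins on a Saturday, so the first Tuesday is May 4 (3 days later).
May 2049 has 31 days. Adding weeks: 4, 11, 18, 25 — the last one ≤ 31 is the 25th.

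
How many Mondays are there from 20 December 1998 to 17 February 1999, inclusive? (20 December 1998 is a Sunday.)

20 December 1998 is a Sunday; the first Monday on or after it is 21 December 1998 (1 day later).
From 21 December 1998 to 17 February 1999: 10 + 31 + 17 = 58 days (rest of December, January, February).
58 ÷ 7 = 8 full weeks with remainder 2, so 8 more Mondays after the first → 9.

9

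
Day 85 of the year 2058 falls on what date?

Jan has 31 days (85 − 31 = 54 remain).
Feb has 28 days (54 − 28 = 26 remain).
26 into Mar → Mar 26.

Mar 26, 2058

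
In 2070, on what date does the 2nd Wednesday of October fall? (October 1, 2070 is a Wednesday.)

October 2070 begins on a Wednesday, so the first Wednesday is October 1.
The 2nd Wednesday is 1 weeks later: 1 + 7 = 8.

2070-10-08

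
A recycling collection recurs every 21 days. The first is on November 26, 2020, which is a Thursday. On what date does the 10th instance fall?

June 3, 2021

The 10th occurrence is 9 intervals after the first: 9 × 21 = 189 days after November 26, 2020.
November has 30 days — 4 days to the end of November leaves 185.
December has 31 days (154 left).
January has 31 days (123 left).
February has 28 days (95 left).
March has 31 days (64 left).
April has 30 days (34 left).
May has 31 days (3 left).
3 days into June → June 3, 2021.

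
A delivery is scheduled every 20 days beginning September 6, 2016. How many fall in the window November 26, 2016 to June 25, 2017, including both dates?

Occurrences land 20·i days after September 6, 2016 for i = 0, 1, 2, …
November 26, 2016 is 81 days after the start; 81 ÷ 20 = 4 remainder 1; since the remainder is 1, round up to i = 5. First occurrence in the window: #6 on December 15, 2016 (5×20 = 100 days in).
June 25, 2017 is 292 days after the start; 292 ÷ 20 = 14 remainder 12. Last occurrence in the window: #15 on June 13, 2017.
Occurrences #6 through #15: 10 in total.

10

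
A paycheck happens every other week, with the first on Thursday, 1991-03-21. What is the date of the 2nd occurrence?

1991-04-04

The 2nd occurrence is 1 interval after the first: 1 × 14 = 14 days after 1991-03-21.
March has 31 days — 10 days to the end of March leaves 4.
4 days into April → 1991-04-04.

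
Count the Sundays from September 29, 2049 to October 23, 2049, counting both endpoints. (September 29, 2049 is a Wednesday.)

3

September 29, 2049 is a Wednesday; the first Sunday on or after it is October 3, 2049 (4 days later).
From October 3, 2049 to October 23, 2049 is 23 − 3 = 20 days.
20 ÷ 7 = 2 full weeks with remainder 6, so 2 more Sundays after the first → 3.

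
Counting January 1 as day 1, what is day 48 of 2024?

January has 31 days (48 − 31 = 17 remain).
17 into February → February 17.

February 17, 2024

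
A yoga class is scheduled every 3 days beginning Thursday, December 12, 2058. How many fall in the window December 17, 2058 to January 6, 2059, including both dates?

7

Occurrences land 3·i days after December 12, 2058 for i = 0, 1, 2, …
December 17, 2058 is 5 days after the start; 5 ÷ 3 = 1 remainder 2; since the remainder is 2, round up to i = 2. First occurrence in the window: #3 on December 18, 2058 (2×3 = 6 days in).
January 6, 2059 is 25 days after the start; 25 ÷ 3 = 8 remainder 1. Last occurrence in the window: #9 on January 5, 2059.
Occurrences #3 through #9: 7 in total.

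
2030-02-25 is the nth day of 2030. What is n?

56

Days in months before February: 31 = 31.
Plus 25 days into February → day 56.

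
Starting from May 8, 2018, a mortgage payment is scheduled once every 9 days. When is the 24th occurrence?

The 24th occurrence is 23 intervals after the first: 23 × 9 = 207 days after May 8, 2018.
May has 31 days — 23 days to the end of May leaves 184.
June has 30 days (154 left).
July has 31 days (123 left).
August has 31 days (92 left).
September has 30 days (62 left).
October has 31 days (31 left).
November has 30 days (1 left).
1 day into December → December 1, 2018.

December 1, 2018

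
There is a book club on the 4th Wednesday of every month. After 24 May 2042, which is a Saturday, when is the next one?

28 May 2042

May 2042 starts on a Thursday; its first Wednesday is the 7th, so the 4th Wednesday is the 28th — 28 May 2042.
28 May 2042 is after 24 May 2042, so that is the next one.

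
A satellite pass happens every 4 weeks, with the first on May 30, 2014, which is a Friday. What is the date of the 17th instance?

Aug 21, 2015

The 17th occurrence is 16 intervals after the first: 16 × 28 = 448 days after May 30, 2014.
May has 31 days — 1 day to the end of May leaves 447.
From end of May to end of 2014 is 214 days (233 left).
Jan has 31 days (202 left).
Feb has 28 days (174 left).
Mar has 31 days (143 left).
Apr has 30 days (113 left).
May has 31 days (82 left).
Jun has 30 days (52 left).
Jul has 31 days (21 left).
21 days into Aug → Aug 21, 2015.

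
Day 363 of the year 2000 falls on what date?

2000-12-28

January has 31 days (363 − 31 = 332 remain).
February has 29 days (332 − 29 = 303 remain).
March has 31 days (303 − 31 = 272 remain).
April has 30 days (272 − 30 = 242 remain).
May has 31 days (242 − 31 = 211 remain).
June has 30 days (211 − 30 = 181 remain).
July has 31 days (181 − 31 = 150 remain).
August has 31 days (150 − 31 = 119 remain).
September has 30 days (119 − 30 = 89 remain).
October has 31 days (89 − 31 = 58 remain).
November has 30 days (58 − 30 = 28 remain).
28 into December → December 28.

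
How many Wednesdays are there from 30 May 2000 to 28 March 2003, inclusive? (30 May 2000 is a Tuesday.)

30 May 2000 is a Tuesday; the first Wednesday on or after it is 31 May 2000 (1 day later).
From 31 May 2000 to 28 March 2003: 214 + 365 + 365 + 87 = 1031 days (rest of 2000, 2001, 2002, to 28 March 2003 in 2003).
1031 ÷ 7 = 147 full weeks with remainder 2, so 147 more Wednesdays after the first → 148.

148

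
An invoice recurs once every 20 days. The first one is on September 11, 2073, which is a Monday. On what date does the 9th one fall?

The 9th occurrence is 8 intervals after the first: 8 × 20 = 160 days after September 11, 2073.
September has 30 days — 19 days to the end of September leaves 141.
October has 31 days (110 left).
November has 30 days (80 left).
December has 31 days (49 left).
January has 31 days (18 left).
18 days into February → February 18, 2074.

February 18, 2074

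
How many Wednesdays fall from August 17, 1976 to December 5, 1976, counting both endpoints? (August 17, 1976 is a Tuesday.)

August 17, 1976 is a Tuesday; the first Wednesday on or after it is August 18, 1976 (1 day later).
From August 18, 1976 to December 5, 1976: 13 + 30 + 31 + 30 + 5 = 109 days (rest of August, September, October, November, December).
109 ÷ 7 = 15 full weeks with remainder 4, so 15 more Wednesdays after the first → 16.

16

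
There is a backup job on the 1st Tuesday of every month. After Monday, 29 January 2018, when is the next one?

6 February 2018

January 2018 starts on a Monday, so its 1st Tuesday is 2 January 2018 (1 day in).
That is not after 29 January 2018, so look at February 2018.
February 2018 starts on a Thursday, so its 1st Tuesday is 6 February 2018 (5 days in).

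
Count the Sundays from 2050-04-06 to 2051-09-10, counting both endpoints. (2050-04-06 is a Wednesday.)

75

2050-04-06 is a Wednesday; the first Sunday on or after it is 2050-04-10 (4 days later).
From 2050-04-10 to 2051-09-10: 265 + 253 = 518 days (rest of 2050, to 2051-09-10 in 2051).
518 ÷ 7 = 74 full weeks with remainder 0, so 74 more Sundays after the first → 75.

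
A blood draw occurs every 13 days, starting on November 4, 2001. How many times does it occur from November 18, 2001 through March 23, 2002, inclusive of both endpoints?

9

Occurrences land 13·i days after November 4, 2001 for i = 0, 1, 2, …
November 18, 2001 is 14 days after the start; 14 ÷ 13 = 1 remainder 1; since the remainder is 1, round up to i = 2. First occurrence in the window: #3 on November 30, 2001 (2×13 = 26 days in).
March 23, 2002 is 139 days after the start; 139 ÷ 13 = 10 remainder 9. Last occurrence in the window: #11 on March 14, 2002.
Occurrences #3 through #11: 9 in total.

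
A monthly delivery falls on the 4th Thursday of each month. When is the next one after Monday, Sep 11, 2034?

Sep 2034 starts on a Friday; its first Thursday is the 7th, so the 4th Thursday is the 28th — Sep 28, 2034.
Sep 28, 2034 is after Sep 11, 2034, so that is the next one.

Sep 28, 2034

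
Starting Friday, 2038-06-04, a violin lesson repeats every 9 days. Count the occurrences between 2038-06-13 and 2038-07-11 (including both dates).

Occurrences land 9·i days after 2038-06-04 for i = 0, 1, 2, …
2038-06-13 is 9 days after the start; 9 ÷ 9 = 1 remainder 0. First occurrence in the window: #2 on 2038-06-13 (1×9 = 9 days in).
2038-07-11 is 37 days after the start; 37 ÷ 9 = 4 remainder 1. Last occurrence in the window: #5 on 2038-07-10.
Occurrences #2 through #5: 4 in total.

4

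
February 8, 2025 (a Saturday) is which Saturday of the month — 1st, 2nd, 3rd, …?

2nd

Day 8 falls in week ⌈8/7⌉ of the month.
Days 1–7 hold the 1st Saturday, 8–14 the 2nd, 15–21 the 3rd, 22–28 the 4th, 29–31 the 5th.
8 is in the range for the 2nd.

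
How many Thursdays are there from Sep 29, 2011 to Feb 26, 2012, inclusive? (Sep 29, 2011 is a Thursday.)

Sep 29, 2011 is a Thursday; the first Thursday on or after it is Sep 29, 2011.
From Sep 29, 2011 to Feb 26, 2012: 1 + 31 + 30 + 31 + 31 + 26 = 150 days (rest of Sep, Oct, Nov, Dec, Jan, Feb).
150 ÷ 7 = 21 full weeks with remainder 3, so 21 more Thursdays after the first → 22.

22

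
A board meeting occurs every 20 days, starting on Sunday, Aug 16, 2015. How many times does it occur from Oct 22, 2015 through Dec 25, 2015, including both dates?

3

Occurrences land 20·i days after Aug 16, 2015 for i = 0, 1, 2, …
Oct 22, 2015 is 67 days after the start; 67 ÷ 20 = 3 remainder 7; since the remainder is 7, round up to i = 4. First occurrence in the window: #5 on Nov 4, 2015 (4×20 = 80 days in).
Dec 25, 2015 is 131 days after the start; 131 ÷ 20 = 6 remainder 11. Last occurrence in the window: #7 on Dec 14, 2015.
Occurrences #5 through #7: 3 in total.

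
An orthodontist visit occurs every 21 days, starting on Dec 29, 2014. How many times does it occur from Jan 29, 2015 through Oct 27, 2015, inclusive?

13

Occurrences land 21·i days after Dec 29, 2014 for i = 0, 1, 2, …
Jan 29, 2015 is 31 days after the start; 31 ÷ 21 = 1 remainder 10; since the remainder is 10, round up to i = 2. First occurrence in the window: #3 on Feb 9, 2015 (2×21 = 42 days in).
Oct 27, 2015 is 302 days after the start; 302 ÷ 21 = 14 remainder 8. Last occurrence in the window: #15 on Oct 19, 2015.
Occurrences #3 through #15: 13 in total.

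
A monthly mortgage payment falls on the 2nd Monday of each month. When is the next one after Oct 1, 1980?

Oct 1980 starts on a Wednesday; its first Monday is the 6th, so the 2nd Monday is the 13th — Oct 13, 1980.
Oct 13, 1980 is after Oct 1, 1980, so that is the next one.

Oct 13, 1980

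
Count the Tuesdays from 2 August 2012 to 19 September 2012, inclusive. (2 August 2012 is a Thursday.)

2 August 2012 is a Thursday; the first Tuesday on or after it is 7 August 2012 (5 days later).
From 7 August 2012 to 19 September 2012: 24 + 19 = 43 days (rest of August, September).
43 ÷ 7 = 6 full weeks with remainder 1, so 6 more Tuesdays after the first → 7.

7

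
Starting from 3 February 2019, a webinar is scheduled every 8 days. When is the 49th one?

The 49th occurrence is 48 intervals after the first: 48 × 8 = 384 days after 3 February 2019.
February has 28 days — 25 days to the end of February leaves 359.
March has 31 days (328 left).
April has 30 days (298 left).
May has 31 days (267 left).
June has 30 days (237 left).
July has 31 days (206 left).
August has 31 days (175 left).
September has 30 days (145 left).
October has 31 days (114 left).
November has 30 days (84 left).
December has 31 days (53 left).
January has 31 days (22 left).
22 days into February → 22 February 2020.

22 February 2020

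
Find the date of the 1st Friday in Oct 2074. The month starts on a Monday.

Oct 5, 2074

Oct 2074 begins on a Monday, so the first Friday is Oct 5 (4 days later).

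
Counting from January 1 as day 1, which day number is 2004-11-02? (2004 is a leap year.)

Days in months before November: 31 + 29 + 31 + 30 + 31 + 30 + 31 + 31 + 30 + 31 = 305.
Plus 2 days into November → day 307.

307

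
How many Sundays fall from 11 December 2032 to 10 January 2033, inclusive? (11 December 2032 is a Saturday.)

5

11 December 2032 is a Saturday; the first Sunday on or after it is 12 December 2032 (1 day later).
From 12 December 2032 to 10 January 2033: 19 + 10 = 29 days (rest of December, January).
29 ÷ 7 = 4 full weeks with remainder 1, so 4 more Sundays after the first → 5.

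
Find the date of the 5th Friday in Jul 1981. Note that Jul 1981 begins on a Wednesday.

Jul 31, 1981

Jul 1981 begins on a Wednesday, so the first Friday is Jul 3 (2 days later).
The 5th Friday is 4 weeks later: 3 + 28 = 31.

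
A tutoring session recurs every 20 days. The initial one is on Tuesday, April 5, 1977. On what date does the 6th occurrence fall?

July 14, 1977

The 6th occurrence is 5 intervals after the first: 5 × 20 = 100 days after April 5, 1977.
April has 30 days — 25 days to the end of April leaves 75.
May has 31 days (44 left).
June has 30 days (14 left).
14 days into July → July 14, 1977.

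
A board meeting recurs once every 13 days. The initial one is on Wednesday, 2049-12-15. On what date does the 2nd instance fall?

2049-12-28

The 2nd occurrence is 1 interval after the first: 1 × 13 = 13 days after 2049-12-15.
13 days later is 2049-12-28.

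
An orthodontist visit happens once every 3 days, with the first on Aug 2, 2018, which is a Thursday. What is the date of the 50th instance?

The 50th occurrence is 49 intervals after the first: 49 × 3 = 147 days after Aug 2, 2018.
Aug has 31 days — 29 days to the end of Aug leaves 118.
Sep has 30 days (88 left).
Oct has 31 days (57 left).
Nov has 30 days (27 left).
27 days into Dec → Dec 27, 2018.

Dec 27, 2018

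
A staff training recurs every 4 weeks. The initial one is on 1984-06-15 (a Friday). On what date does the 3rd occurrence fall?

1984-08-10

The 3rd occurrence is 2 intervals after the first: 2 × 28 = 56 days after 1984-06-15.
June has 30 days — 15 days to the end of June leaves 41.
July has 31 days (10 left).
10 days into August → 1984-08-10.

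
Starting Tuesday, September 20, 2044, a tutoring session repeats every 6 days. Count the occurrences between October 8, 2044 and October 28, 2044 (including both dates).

4

Occurrences land 6·i days after September 20, 2044 for i = 0, 1, 2, …
October 8, 2044 is 18 days after the start; 18 ÷ 6 = 3 remainder 0. First occurrence in the window: #4 on October 8, 2044 (3×6 = 18 days in).
October 28, 2044 is 38 days after the start; 38 ÷ 6 = 6 remainder 2. Last occurrence in the window: #7 on October 26, 2044.
Occurrences #4 through #7: 4 in total.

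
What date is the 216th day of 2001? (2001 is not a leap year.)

January has 31 days (216 − 31 = 185 remain).
February has 28 days (185 − 28 = 157 remain).
March has 31 days (157 − 31 = 126 remain).
April has 30 days (126 − 30 = 96 remain).
May has 31 days (96 − 31 = 65 remain).
June has 30 days (65 − 30 = 35 remain).
July has 31 days (35 − 31 = 4 remain).
4 into August → August 4.

2001-08-04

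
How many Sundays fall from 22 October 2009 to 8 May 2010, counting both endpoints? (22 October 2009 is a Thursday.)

22 October 2009 is a Thursday; the first Sunday on or after it is 25 October 2009 (3 days later).
From 25 October 2009 to 8 May 2010: 6 + 30 + 31 + 31 + 28 + 31 + 30 + 8 = 195 days (rest of October, November, December, January, February, March, April, May).
195 ÷ 7 = 27 full weeks with remainder 6, so 27 more Sundays after the first → 28.

28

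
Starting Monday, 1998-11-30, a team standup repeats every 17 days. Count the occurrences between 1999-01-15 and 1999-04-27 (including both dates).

Occurrences land 17·i days after 1998-11-30 for i = 0, 1, 2, …
1999-01-15 is 46 days after the start; 46 ÷ 17 = 2 remainder 12; since the remainder is 12, round up to i = 3. First occurrence in the window: #4 on 1999-01-20 (3×17 = 51 days in).
1999-04-27 is 148 days after the start; 148 ÷ 17 = 8 remainder 12. Last occurrence in the window: #9 on 1999-04-15.
Occurrences #4 through #9: 6 in total.

6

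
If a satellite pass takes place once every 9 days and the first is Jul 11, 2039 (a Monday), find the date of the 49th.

The 49th occurrence is 48 intervals after the first: 48 × 9 = 432 days after Jul 11, 2039.
Jul has 31 days — 20 days to the end of Jul leaves 412.
From end of Jul to end of 2039 is 153 days (259 left).
Jan has 31 days (228 left).
Feb has 29 days (199 left).
Mar has 31 days (168 left).
Apr has 30 days (138 left).
May has 31 days (107 left).
Jun has 30 days (77 left).
Jul has 31 days (46 left).
Aug has 31 days (15 left).
15 days into Sep → Sep 15, 2040.

Sep 15, 2040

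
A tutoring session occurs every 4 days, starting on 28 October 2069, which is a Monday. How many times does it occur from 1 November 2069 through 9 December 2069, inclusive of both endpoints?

10

Occurrences land 4·i days after 28 October 2069 for i = 0, 1, 2, …
1 November 2069 is 4 days after the start; 4 ÷ 4 = 1 remainder 0. First occurrence in the window: #2 on 1 November 2069 (1×4 = 4 days in).
9 December 2069 is 42 days after the start; 42 ÷ 4 = 10 remainder 2. Last occurrence in the window: #11 on 7 December 2069.
Occurrences #2 through #11: 10 in total.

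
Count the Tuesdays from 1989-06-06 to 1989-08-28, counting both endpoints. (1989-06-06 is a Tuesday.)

12

1989-06-06 is a Tuesday; the first Tuesday on or after it is 1989-06-06.
From 1989-06-06 to 1989-08-28: 24 + 31 + 28 = 83 days (rest of June, July, August).
83 ÷ 7 = 11 full weeks with remainder 6, so 11 more Tuesdays after the first → 12.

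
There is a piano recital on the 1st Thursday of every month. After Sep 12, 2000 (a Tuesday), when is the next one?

Oct 5, 2000

Sep 2000 starts on a Friday, so its 1st Thursday is Sep 7, 2000 (6 days in).
That is not after Sep 12, 2000, so look at Oct 2000.
Oct 2000 starts on a Sunday, so its 1st Thursday is Oct 5, 2000 (4 days in).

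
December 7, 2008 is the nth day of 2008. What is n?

342

Days in months before December: 31 + 29 + 31 + 30 + 31 + 30 + 31 + 31 + 30 + 31 + 30 = 335.
Plus 7 days into December → day 342.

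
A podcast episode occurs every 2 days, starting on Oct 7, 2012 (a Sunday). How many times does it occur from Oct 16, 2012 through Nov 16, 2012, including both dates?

16

Occurrences land 2·i days after Oct 7, 2012 for i = 0, 1, 2, …
Oct 16, 2012 is 9 days after the start; 9 ÷ 2 = 4 remainder 1; since the remainder is 1, round up to i = 5. First occurrence in the window: #6 on Oct 17, 2012 (5×2 = 10 days in).
Nov 16, 2012 is 40 days after the start; 40 ÷ 2 = 20 remainder 0. Last occurrence in the window: #21 on Nov 16, 2012.
Occurrences #6 through #21: 16 in total.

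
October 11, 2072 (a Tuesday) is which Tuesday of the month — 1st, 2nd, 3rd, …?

2nd

Day 11 falls in week ⌈11/7⌉ of the month.
Days 1–7 hold the 1st Tuesday, 8–14 the 2nd, 15–21 the 3rd, 22–28 the 4th, 29–31 the 5th.
11 is in the range for the 2nd.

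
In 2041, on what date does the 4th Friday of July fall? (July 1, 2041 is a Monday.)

July 26, 2041

July 2041 begins on a Monday, so the first Friday is July 5 (4 days later).
The 4th Friday is 3 weeks later: 5 + 21 = 26.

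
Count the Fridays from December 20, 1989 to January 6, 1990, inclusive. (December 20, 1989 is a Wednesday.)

December 20, 1989 is a Wednesday; the first Friday on or after it is December 22, 1989 (2 days later).
From December 22, 1989 to January 6, 1990: 9 + 6 = 15 days (rest of December, January).
15 ÷ 7 = 2 full weeks with remainder 1, so 2 more Fridays after the first → 3.

3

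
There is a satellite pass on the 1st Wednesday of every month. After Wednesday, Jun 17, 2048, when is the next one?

Jul 1, 2048

Jun 2048 starts on a Monday, so its 1st Wednesday is Jun 3, 2048 (2 days in).
That is not after Jun 17, 2048, so look at Jul 2048.
Jul 2048 starts on a Wednesday, so its 1st Wednesday is Jul 1, 2048.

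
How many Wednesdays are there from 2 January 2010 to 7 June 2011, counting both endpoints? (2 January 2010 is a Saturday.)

2 January 2010 is a Saturday; the first Wednesday on or after it is 6 January 2010 (4 days later).
From 6 January 2010 to 7 June 2011: 359 + 158 = 517 days (rest of 2010, to 7 June 2011 in 2011).
517 ÷ 7 = 73 full weeks with remainder 6, so 73 more Wednesdays after the first → 74.

74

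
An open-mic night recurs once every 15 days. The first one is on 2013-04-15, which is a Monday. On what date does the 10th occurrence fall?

The 10th occurrence is 9 intervals after the first: 9 × 15 = 135 days after 2013-04-15.
April has 30 days — 15 days to the end of April leaves 120.
May has 31 days (89 left).
June has 30 days (59 left).
July has 31 days (28 left).
28 days into August → 2013-08-28.

2013-08-28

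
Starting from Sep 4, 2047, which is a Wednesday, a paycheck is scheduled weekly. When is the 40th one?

Jun 3, 2048

The 40th occurrence is 39 intervals after the first: 39 × 7 = 273 days after Sep 4, 2047.
Sep has 30 days — 26 days to the end of Sep leaves 247.
Oct has 31 days (216 left).
Nov has 30 days (186 left).
Dec has 31 days (155 left).
Jan has 31 days (124 left).
Feb has 29 days (95 left).
Mar has 31 days (64 left).
Apr has 30 days (34 left).
May has 31 days (3 left).
3 days into Jun → Jun 3, 2048.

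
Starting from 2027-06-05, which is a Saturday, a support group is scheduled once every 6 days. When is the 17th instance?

2027-09-09

The 17th occurrence is 16 intervals after the first: 16 × 6 = 96 days after 2027-06-05.
June has 30 days — 25 days to the end of June leaves 71.
July has 31 days (40 left).
August has 31 days (9 left).
9 days into September → 2027-09-09.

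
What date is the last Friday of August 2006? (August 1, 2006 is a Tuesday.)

August 2006 begins on a Tuesday, so the first Friday is August 4 (3 days later).
August 2006 has 31 days. Adding weeks: 4, 11, 18, 25 — the last one ≤ 31 is the 25th.

25 August 2006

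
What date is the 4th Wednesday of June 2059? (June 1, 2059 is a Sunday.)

June 25, 2059

June 2059 begins on a Sunday, so the first Wednesday is June 4 (3 days later).
The 4th Wednesday is 3 weeks later: 4 + 21 = 25.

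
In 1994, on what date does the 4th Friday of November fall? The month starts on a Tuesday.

November 1994 begins on a Tuesday, so the first Friday is November 4 (3 days later).
The 4th Friday is 3 weeks later: 4 + 21 = 25.

November 25, 1994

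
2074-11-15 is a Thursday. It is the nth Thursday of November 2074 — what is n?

3rd

Day 15 falls in week ⌈15/7⌉ of the month.
Days 1–7 hold the 1st Thursday, 8–14 the 2nd, 15–21 the 3rd, 22–28 the 4th, 29–31 the 5th.
15 is in the range for the 3rd.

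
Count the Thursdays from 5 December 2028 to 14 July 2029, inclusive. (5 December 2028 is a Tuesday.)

32

5 December 2028 is a Tuesday; the first Thursday on or after it is 7 December 2028 (2 days later).
From 7 December 2028 to 14 July 2029: 24 + 31 + 28 + 31 + 30 + 31 + 30 + 14 = 219 days (rest of December, January, February, March, April, May, June, July).
219 ÷ 7 = 31 full weeks with remainder 2, so 31 more Thursdays after the first → 32.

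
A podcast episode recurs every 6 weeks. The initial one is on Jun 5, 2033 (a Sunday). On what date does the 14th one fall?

The 14th occurrence is 13 intervals after the first: 13 × 42 = 546 days after Jun 5, 2033.
Jun has 30 days — 25 days to the end of Jun leaves 521.
From end of Jun to end of 2033 is 184 days (337 left).
Jan has 31 days (306 left).
Feb has 28 days (278 left).
Mar has 31 days (247 left).
Apr has 30 days (217 left).
May has 31 days (186 left).
Jun has 30 days (156 left).
Jul has 31 days (125 left).
Aug has 31 days (94 left).
Sep has 30 days (64 left).
Oct has 31 days (33 left).
Nov has 30 days (3 left).
3 days into Dec → Dec 3, 2034.

Dec 3, 2034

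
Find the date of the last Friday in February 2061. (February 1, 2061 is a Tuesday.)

2061-02-25

February 2061 begins on a Tuesday, so the first Friday is February 4 (3 days later).
February 2061 has 28 days. Adding weeks: 4, 11, 18, 25 — the last one ≤ 28 is the 25th.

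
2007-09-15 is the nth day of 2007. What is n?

Days in months before September: 31 + 28 + 31 + 30 + 31 + 30 + 31 + 31 = 243.
Plus 15 days into September → day 258.

258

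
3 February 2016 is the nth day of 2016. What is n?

34

Days in months before February: 31 = 31.
Plus 3 days into February → day 34.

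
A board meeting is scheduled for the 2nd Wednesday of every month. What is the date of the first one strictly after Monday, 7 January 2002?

9 January 2002

January 2002 starts on a Tuesday; its first Wednesday is the 2nd, so the 2nd Wednesday is the 9th — 9 January 2002.
9 January 2002 is after 7 January 2002, so that is the next one.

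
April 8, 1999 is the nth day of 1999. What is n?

98

Days in months before April: 31 + 28 + 31 = 90.
Plus 8 days into April → day 98.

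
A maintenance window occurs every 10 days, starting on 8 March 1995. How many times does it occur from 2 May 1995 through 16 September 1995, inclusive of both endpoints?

14

Occurrences land 10·i days after 8 March 1995 for i = 0, 1, 2, …
2 May 1995 is 55 days after the start; 55 ÷ 10 = 5 remainder 5; since the remainder is 5, round up to i = 6. First occurrence in the window: #7 on 7 May 1995 (6×10 = 60 days in).
16 September 1995 is 192 days after the start; 192 ÷ 10 = 19 remainder 2. Last occurrence in the window: #20 on 14 September 1995.
Occurrences #7 through #20: 14 in total.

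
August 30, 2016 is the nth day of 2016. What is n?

Days in months before August: 31 + 29 + 31 + 30 + 31 + 30 + 31 = 213.
Plus 30 days into August → day 243.

243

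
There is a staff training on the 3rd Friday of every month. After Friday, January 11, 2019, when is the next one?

January 18, 2019

January 2019 starts on a Tuesday; its first Friday is the 4th, so the 3rd Friday is the 18th — January 18, 2019.
January 18, 2019 is after January 11, 2019, so that is the next one.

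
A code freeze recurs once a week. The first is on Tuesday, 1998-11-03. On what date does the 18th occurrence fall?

The 18th occurrence is 17 intervals after the first: 17 × 7 = 119 days after 1998-11-03.
November has 30 days — 27 days to the end of November leaves 92.
December has 31 days (61 left).
January has 31 days (30 left).
February has 28 days (2 left).
2 days into March → 1999-03-02.

1999-03-02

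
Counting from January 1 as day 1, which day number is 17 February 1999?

48

Days in months before February: 31 = 31.
Plus 17 days into February → day 48.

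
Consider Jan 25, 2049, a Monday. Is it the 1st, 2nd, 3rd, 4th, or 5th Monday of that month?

Day 25 falls in week ⌈25/7⌉ of the month.
Days 1–7 hold the 1st Monday, 8–14 the 2nd, 15–21 the 3rd, 22–28 the 4th, 29–31 the 5th.
25 is in the range for the 4th.

4th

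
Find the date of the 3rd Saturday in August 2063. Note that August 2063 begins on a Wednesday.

August 18, 2063

August 2063 begins on a Wednesday, so the first Saturday is August 4 (3 days later).
The 3rd Saturday is 2 weeks later: 4 + 14 = 18.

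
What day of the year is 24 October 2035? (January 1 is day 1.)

Days in months before October: 31 + 28 + 31 + 30 + 31 + 30 + 31 + 31 + 30 = 273.
Plus 24 days into October → day 297.

297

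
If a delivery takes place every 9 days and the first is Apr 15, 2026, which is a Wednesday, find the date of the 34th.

Feb 6, 2027

The 34th occurrence is 33 intervals after the first: 33 × 9 = 297 days after Apr 15, 2026.
Apr has 30 days — 15 days to the end of Apr leaves 282.
May has 31 days (251 left).
Jun has 30 days (221 left).
Jul has 31 days (190 left).
Aug has 31 days (159 left).
Sep has 30 days (129 left).
Oct has 31 days (98 left).
Nov has 30 days (68 left).
Dec has 31 days (37 left).
Jan has 31 days (6 left).
6 days into Feb → Feb 6, 2027.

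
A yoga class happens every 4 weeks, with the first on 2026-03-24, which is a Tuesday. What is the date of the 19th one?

The 19th occurrence is 18 intervals after the first: 18 × 28 = 504 days after 2026-03-24.
March has 31 days — 7 days to the end of March leaves 497.
From end of March to end of 2026 is 275 days (222 left).
January has 31 days (191 left).
February has 28 days (163 left).
March has 31 days (132 left).
April has 30 days (102 left).
May has 31 days (71 left).
June has 30 days (41 left).
July has 31 days (10 left).
10 days into August → 2027-08-10.

2027-08-10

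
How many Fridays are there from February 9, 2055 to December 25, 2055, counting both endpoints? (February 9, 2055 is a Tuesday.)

46

February 9, 2055 is a Tuesday; the first Friday on or after it is February 12, 2055 (3 days later).
From February 12, 2055 to December 25, 2055: 16 + 31 + 30 + 31 + 30 + 31 + 31 + 30 + 31 + 30 + 25 = 316 days (rest of February, March, April, May, June, July, August, September, October, November, December).
316 ÷ 7 = 45 full weeks with remainder 1, so 45 more Fridays after the first → 46.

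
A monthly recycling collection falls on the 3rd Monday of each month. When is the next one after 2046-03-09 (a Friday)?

March 2046 starts on a Thursday; its first Monday is the 5th, so the 3rd Monday is the 19th — 2046-03-19.
2046-03-19 is after 2046-03-09, so that is the next one.

2046-03-19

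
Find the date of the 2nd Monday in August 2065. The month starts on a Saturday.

10 August 2065

August 2065 begins on a Saturday, so the first Monday is August 3 (2 days later).
The 2nd Monday is 1 weeks later: 3 + 7 = 10.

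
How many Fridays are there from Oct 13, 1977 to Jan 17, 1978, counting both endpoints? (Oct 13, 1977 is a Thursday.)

Oct 13, 1977 is a Thursday; the first Friday on or after it is Oct 14, 1977 (1 day later).
From Oct 14, 1977 to Jan 17, 1978: 17 + 30 + 31 + 17 = 95 days (rest of Oct, Nov, Dec, Jan).
95 ÷ 7 = 13 full weeks with remainder 4, so 13 more Fridays after the first → 14.

14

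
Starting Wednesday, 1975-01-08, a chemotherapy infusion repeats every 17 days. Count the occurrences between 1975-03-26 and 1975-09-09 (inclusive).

Occurrences land 17·i days after 1975-01-08 for i = 0, 1, 2, …
1975-03-26 is 77 days after the start; 77 ÷ 17 = 4 remainder 9; since the remainder is 9, round up to i = 5. First occurrence in the window: #6 on 1975-04-03 (5×17 = 85 days in).
1975-09-09 is 244 days after the start; 244 ÷ 17 = 14 remainder 6. Last occurrence in the window: #15 on 1975-09-03.
Occurrences #6 through #15: 10 in total.

10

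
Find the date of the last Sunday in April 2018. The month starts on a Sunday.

April 2018 begins on a Sunday, so the first Sunday is April 1.
April 2018 has 30 days. Adding weeks: 1, 8, 15, 22, 29 — the last one ≤ 30 is the 29th.

29 April 2018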